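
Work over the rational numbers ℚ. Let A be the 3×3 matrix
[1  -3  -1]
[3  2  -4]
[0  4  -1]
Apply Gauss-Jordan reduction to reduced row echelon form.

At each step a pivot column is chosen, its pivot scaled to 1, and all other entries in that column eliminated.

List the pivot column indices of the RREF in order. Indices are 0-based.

step 1: normalize row 0 (÷1) = (1, -3, -1)
  row 1: subtract 3×row0 = (0, 11, -1)
step 2: normalize row 1 (÷11) = (0, 1, -1/11)
  row 0: subtract -3×row1 = (1, 0, -14/11)
  row 2: subtract 4×row1 = (0, 0, -7/11)
step 3: normalize row 2 (÷-7/11) = (0, 0, 1)
  row 0: subtract -14/11×row2 = (1, 0, 0)
  row 1: subtract -1/11×row2 = (0, 1, 0)

pivot columns: 0, 1, 2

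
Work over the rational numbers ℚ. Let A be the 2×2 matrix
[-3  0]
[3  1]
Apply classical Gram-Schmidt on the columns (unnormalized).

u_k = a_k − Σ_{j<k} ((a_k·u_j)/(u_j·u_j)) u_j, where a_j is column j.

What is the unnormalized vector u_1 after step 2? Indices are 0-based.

Step 1: u_0 = a_0 = (-3, 3).
Step 2: u_1 = a_1 − (1/6)·u_0 = (1/2, 1/2).

u_1 = (1/2, 1/2)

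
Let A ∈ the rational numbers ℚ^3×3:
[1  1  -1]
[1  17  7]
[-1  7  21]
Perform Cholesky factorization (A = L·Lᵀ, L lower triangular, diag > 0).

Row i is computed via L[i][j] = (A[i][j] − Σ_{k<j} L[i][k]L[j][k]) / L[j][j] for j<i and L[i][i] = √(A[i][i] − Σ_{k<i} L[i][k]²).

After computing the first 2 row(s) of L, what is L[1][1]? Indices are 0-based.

Step 1: L[0][0] = √(1) = 1.
  L[1][0] = (1) / L[0][0] = 1.
Step 2: L[1][1] = √(16) = 4.

L[1][1] = 4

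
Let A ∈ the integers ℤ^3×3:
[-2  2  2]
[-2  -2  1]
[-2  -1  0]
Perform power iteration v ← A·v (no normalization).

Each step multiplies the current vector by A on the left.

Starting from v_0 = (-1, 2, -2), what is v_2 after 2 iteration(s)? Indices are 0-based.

v_2 = (-12, 4, 0)

v_0 = (-1, 2, -2).
v_1 = A·v_0 = (2, -4, 0).
v_2 = A·v_1 = (-12, 4, 0).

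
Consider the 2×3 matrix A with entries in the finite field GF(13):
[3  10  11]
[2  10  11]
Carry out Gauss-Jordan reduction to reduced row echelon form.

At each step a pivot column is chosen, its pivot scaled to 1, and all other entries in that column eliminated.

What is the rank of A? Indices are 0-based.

rank = 2

[1] R0 /= 3  ⇒  (1, 12, 8)
     R1 -= 2·R0  ⇒  (0, 12, 8)
[2] R1 /= 12  ⇒  (0, 1, 5)
     R0 -= 12·R1  ⇒  (1, 0, 0)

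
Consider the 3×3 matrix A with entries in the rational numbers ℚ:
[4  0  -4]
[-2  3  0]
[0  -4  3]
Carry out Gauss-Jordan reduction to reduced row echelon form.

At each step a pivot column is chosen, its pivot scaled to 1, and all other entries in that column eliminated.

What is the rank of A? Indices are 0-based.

step 1: normalize row 0 (÷4) = (1, 0, -1)
  row 1: subtract -2×row0 = (0, 3, -2)
step 2: normalize row 1 (÷3) = (0, 1, -2/3)
  row 2: subtract -4×row1 = (0, 0, 1/3)
step 3: normalize row 2 (÷1/3) = (0, 0, 1)
  row 0: subtract -1×row2 = (1, 0, 0)
  row 1: subtract -2/3×row2 = (0, 1, 0)

rank = 3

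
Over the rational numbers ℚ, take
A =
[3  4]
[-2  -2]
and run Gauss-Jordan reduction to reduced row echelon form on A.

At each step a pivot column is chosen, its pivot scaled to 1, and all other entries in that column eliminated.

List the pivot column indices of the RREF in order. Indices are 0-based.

step 1: normalize row 0 (÷3) = (1, 4/3)
  row 1: subtract -2×row0 = (0, 2/3)
step 2: normalize row 1 (÷2/3) = (0, 1)
  row 0: subtract 4/3×row1 = (1, 0)

pivot columns: 0, 1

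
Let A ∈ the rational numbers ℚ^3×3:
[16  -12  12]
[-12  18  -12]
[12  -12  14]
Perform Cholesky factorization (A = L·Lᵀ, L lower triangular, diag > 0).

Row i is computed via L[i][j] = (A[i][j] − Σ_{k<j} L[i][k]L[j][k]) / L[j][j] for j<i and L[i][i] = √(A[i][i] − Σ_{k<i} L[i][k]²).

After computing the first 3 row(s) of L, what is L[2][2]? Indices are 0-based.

L[2][2] = 2

Step 1: L[0][0] = √(16) = 4.
  L[1][0] = (-12) / L[0][0] = -3.
Step 2: L[1][1] = √(9) = 3.
  L[2][0] = (12) / L[0][0] = 3.
  L[2][1] = (-3) / L[1][1] = -1.
Step 3: L[2][2] = √(4) = 2.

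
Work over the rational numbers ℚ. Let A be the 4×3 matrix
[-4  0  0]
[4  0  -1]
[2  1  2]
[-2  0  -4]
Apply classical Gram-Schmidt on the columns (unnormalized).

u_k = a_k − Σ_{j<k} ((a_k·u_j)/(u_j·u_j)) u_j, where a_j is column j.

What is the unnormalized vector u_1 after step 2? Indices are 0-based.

Step 1: u_0 = a_0 = (-4, 4, 2, -2).
Step 2: u_1 = a_1 − (1/20)·u_0 = (1/5, -1/5, 9/10, 1/10).

u_1 = (1/5, -1/5, 9/10, 1/10)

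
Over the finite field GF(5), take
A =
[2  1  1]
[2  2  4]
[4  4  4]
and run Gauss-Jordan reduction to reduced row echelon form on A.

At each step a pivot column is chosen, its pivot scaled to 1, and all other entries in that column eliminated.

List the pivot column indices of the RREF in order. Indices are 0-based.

step 1: normalize row 0 (÷2) = (1, 3, 3)
  row 1: subtract 2×row0 = (0, 1, 3)
  row 2: subtract 4×row0 = (0, 2, 2)
step 2: normalize row 1 (÷1) = (0, 1, 3)
  row 0: subtract 3×row1 = (1, 0, 4)
  row 2: subtract 2×row1 = (0, 0, 1)
step 3: normalize row 2 (÷1) = (0, 0, 1)
  row 0: subtract 4×row2 = (1, 0, 0)
  row 1: subtract 3×row2 = (0, 1, 0)

pivot columns: 0, 1, 2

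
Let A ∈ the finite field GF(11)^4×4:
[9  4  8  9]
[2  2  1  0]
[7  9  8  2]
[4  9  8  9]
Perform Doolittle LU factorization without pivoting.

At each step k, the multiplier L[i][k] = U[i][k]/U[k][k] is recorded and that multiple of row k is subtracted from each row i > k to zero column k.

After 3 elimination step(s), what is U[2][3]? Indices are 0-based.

k=0: U[0][0]=9
  eliminate (1,0): mult=10, new row 1: (0, 6, 9, 9); set L[1][0]=10
  eliminate (2,0): mult=2, new row 2: (0, 1, 3, 6); set L[2][0]=2
  eliminate (3,0): mult=9, new row 3: (0, 6, 2, 5); set L[3][0]=9
k=1: U[1][1]=6
  eliminate (2,1): mult=2, new row 2: (0, 0, 7, 10); set L[2][1]=2
  eliminate (3,1): mult=1, new row 3: (0, 0, 4, 7); set L[3][1]=1
k=2: U[2][2]=7
  eliminate (3,2): mult=10, new row 3: (0, 0, 0, 6); set L[3][2]=10

U[2][3] = 10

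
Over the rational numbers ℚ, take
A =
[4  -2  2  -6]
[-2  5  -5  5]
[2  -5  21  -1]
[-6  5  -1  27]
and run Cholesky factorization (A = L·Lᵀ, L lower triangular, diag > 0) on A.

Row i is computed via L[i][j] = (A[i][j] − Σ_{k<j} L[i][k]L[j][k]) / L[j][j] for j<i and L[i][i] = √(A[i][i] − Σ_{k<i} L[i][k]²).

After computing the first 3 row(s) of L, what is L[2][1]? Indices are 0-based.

L[2][1] = -2

Step 1: L[0][0] = √(4) = 2.
  L[1][0] = (-2) / L[0][0] = -1.
Step 2: L[1][1] = √(4) = 2.
  L[2][0] = (2) / L[0][0] = 1.
  L[2][1] = (-4) / L[1][1] = -2.
Step 3: L[2][2] = √(16) = 4.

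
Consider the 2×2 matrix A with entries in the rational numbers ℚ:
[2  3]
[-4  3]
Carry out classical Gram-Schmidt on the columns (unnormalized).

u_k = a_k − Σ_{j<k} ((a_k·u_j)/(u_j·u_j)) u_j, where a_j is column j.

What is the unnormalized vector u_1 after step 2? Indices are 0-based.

Step 1: u_0 = a_0 = (2, -4).
Step 2: u_1 = a_1 − (-3/10)·u_0 = (18/5, 9/5).

u_1 = (18/5, 9/5)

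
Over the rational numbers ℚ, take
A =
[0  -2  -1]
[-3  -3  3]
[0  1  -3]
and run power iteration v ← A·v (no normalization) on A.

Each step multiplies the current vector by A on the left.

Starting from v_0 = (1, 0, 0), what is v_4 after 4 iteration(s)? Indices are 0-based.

v_4 = (90, 261, -108)

v_0 = (1, 0, 0).
v_1 = A·v_0 = (0, -3, 0).
v_2 = A·v_1 = (6, 9, -3).
v_3 = A·v_2 = (-15, -54, 18).
v_4 = A·v_3 = (90, 261, -108).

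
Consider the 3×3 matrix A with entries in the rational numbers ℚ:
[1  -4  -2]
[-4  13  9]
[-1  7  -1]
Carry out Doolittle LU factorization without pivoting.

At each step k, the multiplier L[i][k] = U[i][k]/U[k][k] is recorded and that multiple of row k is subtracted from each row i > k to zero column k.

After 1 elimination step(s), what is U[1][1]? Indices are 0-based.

U[1][1] = -3

Step 1: pivot at (0,0) is 1.
  row1 ← row1 − (-4)·row0  ⇒  L[1][0]=-4, U row1=(0, -3, 1)
  row2 ← row2 − (-1)·row0  ⇒  L[2][0]=-1, U row2=(0, 3, -3)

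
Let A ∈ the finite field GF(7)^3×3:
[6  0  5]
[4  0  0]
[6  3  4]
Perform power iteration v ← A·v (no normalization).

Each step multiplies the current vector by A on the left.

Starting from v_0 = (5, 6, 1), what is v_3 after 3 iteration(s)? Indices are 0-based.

v_3 = (2, 4, 0)

v_0 = (5, 6, 1).
v_1 = A·v_0 = (0, 6, 3).
v_2 = A·v_1 = (1, 0, 2).
v_3 = A·v_2 = (2, 4, 0).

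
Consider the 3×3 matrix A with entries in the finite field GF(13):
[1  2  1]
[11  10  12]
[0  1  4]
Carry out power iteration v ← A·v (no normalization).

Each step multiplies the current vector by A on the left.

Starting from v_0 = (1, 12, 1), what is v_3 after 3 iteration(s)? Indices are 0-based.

v_3 = (9, 4, 6)

v_0 = (1, 12, 1).
v_1 = A·v_0 = (0, 0, 3).
v_2 = A·v_1 = (3, 10, 12).
v_3 = A·v_2 = (9, 4, 6).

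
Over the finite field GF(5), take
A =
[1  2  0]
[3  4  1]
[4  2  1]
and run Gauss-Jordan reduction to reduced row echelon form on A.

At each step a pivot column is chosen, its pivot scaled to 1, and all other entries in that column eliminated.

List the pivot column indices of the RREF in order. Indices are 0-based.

pivot columns: 0, 1, 2

[1] R0 /= 1  ⇒  (1, 2, 0)
     R1 -= 3·R0  ⇒  (0, 3, 1)
     R2 -= 4·R0  ⇒  (0, 4, 1)
[2] R1 /= 3  ⇒  (0, 1, 2)
     R0 -= 2·R1  ⇒  (1, 0, 1)
     R2 -= 4·R1  ⇒  (0, 0, 3)
[3] R2 /= 3  ⇒  (0, 0, 1)
     R0 -= 1·R2  ⇒  (1, 0, 0)
     R1 -= 2·R2  ⇒  (0, 1, 0)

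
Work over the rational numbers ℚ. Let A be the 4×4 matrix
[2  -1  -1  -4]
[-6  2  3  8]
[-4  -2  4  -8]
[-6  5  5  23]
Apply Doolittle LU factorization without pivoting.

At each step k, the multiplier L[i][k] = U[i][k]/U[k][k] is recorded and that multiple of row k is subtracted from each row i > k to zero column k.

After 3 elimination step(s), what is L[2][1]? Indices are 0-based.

k=0: U[0][0]=2
  eliminate (1,0): mult=-3, new row 1: (0, -1, 0, -4); set L[1][0]=-3
  eliminate (2,0): mult=-2, new row 2: (0, -4, 2, -16); set L[2][0]=-2
  eliminate (3,0): mult=-3, new row 3: (0, 2, 2, 11); set L[3][0]=-3
k=1: U[1][1]=-1
  eliminate (2,1): mult=4, new row 2: (0, 0, 2, 0); set L[2][1]=4
  eliminate (3,1): mult=-2, new row 3: (0, 0, 2, 3); set L[3][1]=-2
k=2: U[2][2]=2
  eliminate (3,2): mult=1, new row 3: (0, 0, 0, 3); set L[3][2]=1

L[2][1] = 4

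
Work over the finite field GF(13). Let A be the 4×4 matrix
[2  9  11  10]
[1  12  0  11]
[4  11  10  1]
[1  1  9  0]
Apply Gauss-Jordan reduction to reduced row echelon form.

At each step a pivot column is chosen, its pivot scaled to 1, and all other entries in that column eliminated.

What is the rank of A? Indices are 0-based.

rank = 4

[1] R0 /= 2  ⇒  (1, 11, 12, 5)
     R1 -= 1·R0  ⇒  (0, 1, 1, 6)
     R2 -= 4·R0  ⇒  (0, 6, 1, 7)
     R3 -= 1·R0  ⇒  (0, 3, 10, 8)
[2] R1 /= 1  ⇒  (0, 1, 1, 6)
     R0 -= 11·R1  ⇒  (1, 0, 1, 4)
     R2 -= 6·R1  ⇒  (0, 0, 8, 10)
     R3 -= 3·R1  ⇒  (0, 0, 7, 3)
[3] R2 /= 8  ⇒  (0, 0, 1, 11)
     R0 -= 1·R2  ⇒  (1, 0, 0, 6)
     R1 -= 1·R2  ⇒  (0, 1, 0, 8)
     R3 -= 7·R2  ⇒  (0, 0, 0, 4)
[4] R3 /= 4  ⇒  (0, 0, 0, 1)
     R0 -= 6·R3  ⇒  (1, 0, 0, 0)
     R1 -= 8·R3  ⇒  (0, 1, 0, 0)
     R2 -= 11·R3  ⇒  (0, 0, 1, 0)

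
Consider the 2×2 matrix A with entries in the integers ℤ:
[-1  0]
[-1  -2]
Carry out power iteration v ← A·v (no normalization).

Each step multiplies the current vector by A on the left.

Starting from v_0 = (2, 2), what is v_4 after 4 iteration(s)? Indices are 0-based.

v_4 = (2, 62)

v_0 = (2, 2).
v_1 = A·v_0 = (-2, -6).
v_2 = A·v_1 = (2, 14).
v_3 = A·v_2 = (-2, -30).
v_4 = A·v_3 = (2, 62).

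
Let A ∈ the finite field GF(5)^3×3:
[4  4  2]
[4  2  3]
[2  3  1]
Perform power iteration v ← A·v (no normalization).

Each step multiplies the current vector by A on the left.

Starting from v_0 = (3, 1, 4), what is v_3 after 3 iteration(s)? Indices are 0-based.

v_0 = (3, 1, 4).
v_1 = A·v_0 = (4, 1, 3).
v_2 = A·v_1 = (1, 2, 4).
v_3 = A·v_2 = (0, 0, 2).

v_3 = (0, 0, 2)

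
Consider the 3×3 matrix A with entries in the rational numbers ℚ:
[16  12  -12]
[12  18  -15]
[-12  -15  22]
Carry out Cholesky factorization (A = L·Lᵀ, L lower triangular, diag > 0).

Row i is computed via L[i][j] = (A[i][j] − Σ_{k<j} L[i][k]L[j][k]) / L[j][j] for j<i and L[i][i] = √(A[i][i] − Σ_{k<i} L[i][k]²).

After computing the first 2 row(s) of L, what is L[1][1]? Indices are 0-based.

Step 1: L[0][0] = √(16) = 4.
  L[1][0] = (12) / L[0][0] = 3.
Step 2: L[1][1] = √(9) = 3.

L[1][1] = 3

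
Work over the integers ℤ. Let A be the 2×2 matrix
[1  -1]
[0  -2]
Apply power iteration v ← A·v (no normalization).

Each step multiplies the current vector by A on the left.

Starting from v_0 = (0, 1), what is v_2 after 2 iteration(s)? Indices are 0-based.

v_2 = (1, 4)

v_0 = (0, 1).
v_1 = A·v_0 = (-1, -2).
v_2 = A·v_1 = (1, 4).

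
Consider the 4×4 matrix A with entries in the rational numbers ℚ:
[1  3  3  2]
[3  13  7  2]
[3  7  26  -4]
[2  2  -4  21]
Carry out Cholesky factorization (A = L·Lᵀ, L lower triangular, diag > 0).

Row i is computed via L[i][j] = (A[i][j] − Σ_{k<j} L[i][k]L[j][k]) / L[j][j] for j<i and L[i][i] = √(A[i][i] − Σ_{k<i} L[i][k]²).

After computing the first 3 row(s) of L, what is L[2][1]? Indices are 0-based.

L[2][1] = -1

Step 1: L[0][0] = √(1) = 1.
  L[1][0] = (3) / L[0][0] = 3.
Step 2: L[1][1] = √(4) = 2.
  L[2][0] = (3) / L[0][0] = 3.
  L[2][1] = (-2) / L[1][1] = -1.
Step 3: L[2][2] = √(16) = 4.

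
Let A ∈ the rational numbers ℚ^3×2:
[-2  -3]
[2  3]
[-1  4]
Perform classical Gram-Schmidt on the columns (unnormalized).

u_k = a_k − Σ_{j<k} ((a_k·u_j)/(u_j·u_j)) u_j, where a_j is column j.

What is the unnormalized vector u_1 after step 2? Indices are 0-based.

u_1 = (-11/9, 11/9, 44/9)

Step 1: u_0 = a_0 = (-2, 2, -1).
Step 2: u_1 = a_1 − (8/9)·u_0 = (-11/9, 11/9, 44/9).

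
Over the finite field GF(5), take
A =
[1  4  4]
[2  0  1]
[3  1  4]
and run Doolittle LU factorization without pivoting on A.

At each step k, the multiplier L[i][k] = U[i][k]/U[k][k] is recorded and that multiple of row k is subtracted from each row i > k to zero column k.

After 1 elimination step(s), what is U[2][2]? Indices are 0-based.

k=0: U[0][0]=1
  eliminate (1,0): mult=2, new row 1: (0, 2, 3); set L[1][0]=2
  eliminate (2,0): mult=3, new row 2: (0, 4, 2); set L[2][0]=3

U[2][2] = 2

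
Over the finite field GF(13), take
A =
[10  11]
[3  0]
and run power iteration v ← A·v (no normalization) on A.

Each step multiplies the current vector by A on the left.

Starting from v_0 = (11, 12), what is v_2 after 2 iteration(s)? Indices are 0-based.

v_0 = (11, 12).
v_1 = A·v_0 = (8, 7).
v_2 = A·v_1 = (1, 11).

v_2 = (1, 11)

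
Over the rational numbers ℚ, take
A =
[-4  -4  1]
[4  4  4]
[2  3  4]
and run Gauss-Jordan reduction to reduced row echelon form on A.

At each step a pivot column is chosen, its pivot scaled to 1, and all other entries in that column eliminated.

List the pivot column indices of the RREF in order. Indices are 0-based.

pivot columns: 0, 1, 2

pivot(0,0)=-4: scale R0 → (1, 1, -1/4)
  clear (1,0): R1 −= (4)R0 → (0, 0, 5)
  clear (2,0): R2 −= (2)R0 → (0, 1, 9/2)
pivot(1,1): swap R1↔R2
pivot(1,1)=1: scale R1 → (0, 1, 9/2)
  clear (0,1): R0 −= (1)R1 → (1, 0, -19/4)
pivot(2,2)=5: scale R2 → (0, 0, 1)
  clear (0,2): R0 −= (-19/4)R2 → (1, 0, 0)
  clear (1,2): R1 −= (9/2)R2 → (0, 1, 0)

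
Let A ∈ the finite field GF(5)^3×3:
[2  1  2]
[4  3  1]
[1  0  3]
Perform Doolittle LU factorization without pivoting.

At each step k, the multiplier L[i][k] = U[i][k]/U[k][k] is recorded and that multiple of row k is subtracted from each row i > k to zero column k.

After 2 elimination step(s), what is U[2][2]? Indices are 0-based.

Step 1: pivot at (0,0) is 2.
  row1 ← row1 − (2)·row0  ⇒  L[1][0]=2, U row1=(0, 1, 2)
  row2 ← row2 − (3)·row0  ⇒  L[2][0]=3, U row2=(0, 2, 2)
Step 2: pivot at (1,1) is 1.
  row2 ← row2 − (2)·row1  ⇒  L[2][1]=2, U row2=(0, 0, 3)

U[2][2] = 3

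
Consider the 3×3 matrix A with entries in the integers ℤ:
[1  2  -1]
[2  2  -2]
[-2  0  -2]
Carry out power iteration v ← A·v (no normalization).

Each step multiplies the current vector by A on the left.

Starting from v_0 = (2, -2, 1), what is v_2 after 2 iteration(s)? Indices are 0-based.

v_2 = (-1, 2, 18)

v_0 = (2, -2, 1).
v_1 = A·v_0 = (-3, -2, -6).
v_2 = A·v_1 = (-1, 2, 18).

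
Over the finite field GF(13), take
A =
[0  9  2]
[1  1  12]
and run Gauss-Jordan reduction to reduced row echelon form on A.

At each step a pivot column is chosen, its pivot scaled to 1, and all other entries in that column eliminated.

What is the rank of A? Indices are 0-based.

step 1: exchange rows 0,1
step 1: normalize row 0 (÷1) = (1, 1, 12)
step 2: normalize row 1 (÷9) = (0, 1, 6)
  row 0: subtract 1×row1 = (1, 0, 6)

rank = 2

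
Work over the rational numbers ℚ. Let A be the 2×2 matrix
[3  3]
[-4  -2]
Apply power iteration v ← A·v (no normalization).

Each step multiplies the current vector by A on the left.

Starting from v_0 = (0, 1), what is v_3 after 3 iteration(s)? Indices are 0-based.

v_3 = (-15, 4)

v_0 = (0, 1).
v_1 = A·v_0 = (3, -2).
v_2 = A·v_1 = (3, -8).
v_3 = A·v_2 = (-15, 4).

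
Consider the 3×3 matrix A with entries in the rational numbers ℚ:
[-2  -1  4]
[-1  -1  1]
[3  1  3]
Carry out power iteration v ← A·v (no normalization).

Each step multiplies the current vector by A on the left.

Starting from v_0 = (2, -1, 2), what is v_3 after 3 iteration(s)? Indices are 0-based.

v_0 = (2, -1, 2).
v_1 = A·v_0 = (5, 1, 11).
v_2 = A·v_1 = (33, 5, 49).
v_3 = A·v_2 = (125, 11, 251).

v_3 = (125, 11, 251)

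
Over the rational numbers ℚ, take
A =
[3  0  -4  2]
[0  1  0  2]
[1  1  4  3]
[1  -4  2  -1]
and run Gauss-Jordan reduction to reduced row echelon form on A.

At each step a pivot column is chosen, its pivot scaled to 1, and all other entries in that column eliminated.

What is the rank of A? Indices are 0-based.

rank = 4

[1] R0 /= 3  ⇒  (1, 0, -4/3, 2/3)
     R2 -= 1·R0  ⇒  (0, 1, 16/3, 7/3)
     R3 -= 1·R0  ⇒  (0, -4, 10/3, -5/3)
[2] R1 /= 1  ⇒  (0, 1, 0, 2)
     R2 -= 1·R1  ⇒  (0, 0, 16/3, 1/3)
     R3 -= -4·R1  ⇒  (0, 0, 10/3, 19/3)
[3] R2 /= 16/3  ⇒  (0, 0, 1, 1/16)
     R0 -= -4/3·R2  ⇒  (1, 0, 0, 3/4)
     R3 -= 10/3·R2  ⇒  (0, 0, 0, 49/8)
[4] R3 /= 49/8  ⇒  (0, 0, 0, 1)
     R0 -= 3/4·R3  ⇒  (1, 0, 0, 0)
     R1 -= 2·R3  ⇒  (0, 1, 0, 0)
     R2 -= 1/16·R3  ⇒  (0, 0, 1, 0)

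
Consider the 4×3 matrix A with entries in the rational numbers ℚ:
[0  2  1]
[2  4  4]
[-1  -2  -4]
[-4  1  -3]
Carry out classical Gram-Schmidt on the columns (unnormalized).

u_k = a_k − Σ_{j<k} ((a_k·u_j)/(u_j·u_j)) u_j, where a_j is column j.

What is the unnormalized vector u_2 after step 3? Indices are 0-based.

u_2 = (-63/163, -108/163, -272/163, 14/163)

Step 1: u_0 = a_0 = (0, 2, -1, -4).
Step 2: u_1 = a_1 − (2/7)·u_0 = (2, 24/7, -12/7, 15/7).
Step 3: u_2 = a_2 − (8/7)·u_0 − (113/163)·u_1 = (-63/163, -108/163, -272/163, 14/163).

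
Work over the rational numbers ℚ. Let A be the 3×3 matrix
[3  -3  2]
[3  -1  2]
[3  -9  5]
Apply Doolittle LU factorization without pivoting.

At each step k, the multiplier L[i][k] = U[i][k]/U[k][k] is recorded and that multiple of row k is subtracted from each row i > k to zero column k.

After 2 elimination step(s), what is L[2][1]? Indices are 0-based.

k=0: U[0][0]=3
  eliminate (1,0): mult=1, new row 1: (0, 2, 0); set L[1][0]=1
  eliminate (2,0): mult=1, new row 2: (0, -6, 3); set L[2][0]=1
k=1: U[1][1]=2
  eliminate (2,1): mult=-3, new row 2: (0, 0, 3); set L[2][1]=-3

L[2][1] = -3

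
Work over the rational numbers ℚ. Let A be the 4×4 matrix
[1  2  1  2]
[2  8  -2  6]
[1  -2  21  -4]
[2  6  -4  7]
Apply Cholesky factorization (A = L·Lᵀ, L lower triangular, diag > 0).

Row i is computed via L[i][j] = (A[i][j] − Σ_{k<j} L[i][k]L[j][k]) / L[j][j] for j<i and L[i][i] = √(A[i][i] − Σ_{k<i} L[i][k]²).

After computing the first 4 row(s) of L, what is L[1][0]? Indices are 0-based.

Step 1: L[0][0] = √(1) = 1.
  L[1][0] = (2) / L[0][0] = 2.
Step 2: L[1][1] = √(4) = 2.
  L[2][0] = (1) / L[0][0] = 1.
  L[2][1] = (-4) / L[1][1] = -2.
Step 3: L[2][2] = √(16) = 4.
  L[3][0] = (2) / L[0][0] = 2.
  L[3][1] = (2) / L[1][1] = 1.
  L[3][2] = (-4) / L[2][2] = -1.
Step 4: L[3][3] = √(1) = 1.

L[1][0] = 2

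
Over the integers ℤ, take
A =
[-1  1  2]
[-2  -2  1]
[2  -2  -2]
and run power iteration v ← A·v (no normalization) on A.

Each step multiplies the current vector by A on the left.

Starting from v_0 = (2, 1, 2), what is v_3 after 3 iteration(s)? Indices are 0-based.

v_0 = (2, 1, 2).
v_1 = A·v_0 = (3, -4, -2).
v_2 = A·v_1 = (-11, 0, 18).
v_3 = A·v_2 = (47, 40, -58).

v_3 = (47, 40, -58)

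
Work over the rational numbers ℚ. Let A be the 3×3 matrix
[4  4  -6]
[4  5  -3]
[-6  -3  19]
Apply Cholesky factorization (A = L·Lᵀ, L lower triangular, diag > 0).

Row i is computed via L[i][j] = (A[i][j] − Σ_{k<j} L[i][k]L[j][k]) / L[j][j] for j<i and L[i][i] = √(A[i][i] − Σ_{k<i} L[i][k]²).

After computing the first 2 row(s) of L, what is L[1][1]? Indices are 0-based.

Step 1: L[0][0] = √(4) = 2.
  L[1][0] = (4) / L[0][0] = 2.
Step 2: L[1][1] = √(1) = 1.

L[1][1] = 1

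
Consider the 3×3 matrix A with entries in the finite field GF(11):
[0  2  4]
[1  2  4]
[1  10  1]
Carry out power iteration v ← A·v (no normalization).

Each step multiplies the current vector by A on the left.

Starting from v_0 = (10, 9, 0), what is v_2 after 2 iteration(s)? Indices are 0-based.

v_0 = (10, 9, 0).
v_1 = A·v_0 = (7, 6, 1).
v_2 = A·v_1 = (5, 1, 2).

v_2 = (5, 1, 2)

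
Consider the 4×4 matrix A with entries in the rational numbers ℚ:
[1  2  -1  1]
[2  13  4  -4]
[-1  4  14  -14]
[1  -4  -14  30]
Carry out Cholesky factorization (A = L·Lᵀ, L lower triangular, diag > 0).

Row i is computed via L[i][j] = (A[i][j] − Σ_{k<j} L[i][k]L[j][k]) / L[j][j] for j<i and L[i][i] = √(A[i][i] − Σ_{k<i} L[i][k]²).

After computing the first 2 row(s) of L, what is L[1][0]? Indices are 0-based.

Step 1: L[0][0] = √(1) = 1.
  L[1][0] = (2) / L[0][0] = 2.
Step 2: L[1][1] = √(9) = 3.

L[1][0] = 2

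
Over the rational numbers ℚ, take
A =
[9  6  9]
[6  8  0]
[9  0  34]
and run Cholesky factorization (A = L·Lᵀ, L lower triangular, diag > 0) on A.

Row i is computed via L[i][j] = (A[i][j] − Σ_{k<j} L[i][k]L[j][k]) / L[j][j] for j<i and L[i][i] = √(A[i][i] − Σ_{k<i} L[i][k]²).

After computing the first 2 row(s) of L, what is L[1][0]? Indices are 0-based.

L[1][0] = 2

Step 1: L[0][0] = √(9) = 3.
  L[1][0] = (6) / L[0][0] = 2.
Step 2: L[1][1] = √(4) = 2.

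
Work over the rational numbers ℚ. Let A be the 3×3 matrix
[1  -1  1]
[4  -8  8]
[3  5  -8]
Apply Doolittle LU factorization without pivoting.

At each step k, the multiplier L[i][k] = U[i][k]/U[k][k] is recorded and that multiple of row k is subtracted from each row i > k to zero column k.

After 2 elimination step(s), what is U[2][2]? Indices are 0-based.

U[2][2] = -3

Step 1: pivot at (0,0) is 1.
  row1 ← row1 − (4)·row0  ⇒  L[1][0]=4, U row1=(0, -4, 4)
  row2 ← row2 − (3)·row0  ⇒  L[2][0]=3, U row2=(0, 8, -11)
Step 2: pivot at (1,1) is -4.
  row2 ← row2 − (-2)·row1  ⇒  L[2][1]=-2, U row2=(0, 0, -3)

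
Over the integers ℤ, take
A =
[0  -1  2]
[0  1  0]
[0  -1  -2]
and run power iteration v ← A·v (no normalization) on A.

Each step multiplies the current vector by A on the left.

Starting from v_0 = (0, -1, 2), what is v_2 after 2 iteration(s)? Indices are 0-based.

v_0 = (0, -1, 2).
v_1 = A·v_0 = (5, -1, -3).
v_2 = A·v_1 = (-5, -1, 7).

v_2 = (-5, -1, 7)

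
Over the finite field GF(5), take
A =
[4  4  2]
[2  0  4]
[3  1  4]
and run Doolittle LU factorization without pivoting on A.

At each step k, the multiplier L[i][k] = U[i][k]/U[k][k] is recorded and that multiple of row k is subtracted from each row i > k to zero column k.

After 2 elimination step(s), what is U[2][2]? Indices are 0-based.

[col 0] pivot 4
  R1 -= 3*R0 → (0, 3, 3)  (L[1][0] := 3)
  R2 -= 2*R0 → (0, 3, 0)  (L[2][0] := 2)
[col 1] pivot 3
  R2 -= 1*R1 → (0, 0, 2)  (L[2][1] := 1)

U[2][2] = 2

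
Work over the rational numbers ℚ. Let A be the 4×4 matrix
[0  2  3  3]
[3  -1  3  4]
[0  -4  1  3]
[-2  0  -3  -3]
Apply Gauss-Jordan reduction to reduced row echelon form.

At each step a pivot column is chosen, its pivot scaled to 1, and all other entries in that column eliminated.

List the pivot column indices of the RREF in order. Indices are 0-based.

step 1: exchange rows 0,1
step 1: normalize row 0 (÷3) = (1, -1/3, 1, 4/3)
  row 3: subtract -2×row0 = (0, -2/3, -1, -1/3)
step 2: normalize row 1 (÷2) = (0, 1, 3/2, 3/2)
  row 0: subtract -1/3×row1 = (1, 0, 3/2, 11/6)
  row 2: subtract -4×row1 = (0, 0, 7, 9)
  row 3: subtract -2/3×row1 = (0, 0, 0, 2/3)
step 3: normalize row 2 (÷7) = (0, 0, 1, 9/7)
  row 0: subtract 3/2×row2 = (1, 0, 0, -2/21)
  row 1: subtract 3/2×row2 = (0, 1, 0, -3/7)
step 4: normalize row 3 (÷2/3) = (0, 0, 0, 1)
  row 0: subtract -2/21×row3 = (1, 0, 0, 0)
  row 1: subtract -3/7×row3 = (0, 1, 0, 0)
  row 2: subtract 9/7×row3 = (0, 0, 1, 0)

pivot columns: 0, 1, 2, 3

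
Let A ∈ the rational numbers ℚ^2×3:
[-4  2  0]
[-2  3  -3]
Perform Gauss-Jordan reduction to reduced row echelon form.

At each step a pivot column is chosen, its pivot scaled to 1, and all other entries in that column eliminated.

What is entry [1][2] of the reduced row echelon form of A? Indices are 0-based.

pivot(0,0)=-4: scale R0 → (1, -1/2, 0)
  clear (1,0): R1 −= (-2)R0 → (0, 2, -3)
pivot(1,1)=2: scale R1 → (0, 1, -3/2)
  clear (0,1): R0 −= (-1/2)R1 → (1, 0, -3/4)

M[1][2] = -3/2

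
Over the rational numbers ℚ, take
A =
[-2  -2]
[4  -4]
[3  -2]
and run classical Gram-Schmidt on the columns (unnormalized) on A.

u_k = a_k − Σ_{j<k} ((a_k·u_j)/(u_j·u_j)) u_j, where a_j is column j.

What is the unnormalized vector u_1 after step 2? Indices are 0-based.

u_1 = (-94/29, -44/29, -4/29)

Step 1: u_0 = a_0 = (-2, 4, 3).
Step 2: u_1 = a_1 − (-18/29)·u_0 = (-94/29, -44/29, -4/29).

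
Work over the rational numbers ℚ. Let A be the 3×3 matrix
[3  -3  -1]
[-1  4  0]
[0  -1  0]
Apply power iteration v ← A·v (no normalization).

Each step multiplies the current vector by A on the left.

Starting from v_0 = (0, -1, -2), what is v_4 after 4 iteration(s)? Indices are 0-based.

v_0 = (0, -1, -2).
v_1 = A·v_0 = (5, -4, 1).
v_2 = A·v_1 = (26, -21, 4).
v_3 = A·v_2 = (137, -110, 21).
v_4 = A·v_3 = (720, -577, 110).

v_4 = (720, -577, 110)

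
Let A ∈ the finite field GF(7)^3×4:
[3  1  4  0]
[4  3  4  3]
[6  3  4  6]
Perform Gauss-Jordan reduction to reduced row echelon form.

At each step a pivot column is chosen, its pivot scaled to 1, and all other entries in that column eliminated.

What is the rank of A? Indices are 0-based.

step 1: normalize row 0 (÷3) = (1, 5, 6, 0)
  row 1: subtract 4×row0 = (0, 4, 1, 3)
  row 2: subtract 6×row0 = (0, 1, 3, 6)
step 2: normalize row 1 (÷4) = (0, 1, 2, 6)
  row 0: subtract 5×row1 = (1, 0, 3, 5)
  row 2: subtract 1×row1 = (0, 0, 1, 0)
step 3: normalize row 2 (÷1) = (0, 0, 1, 0)
  row 0: subtract 3×row2 = (1, 0, 0, 5)
  row 1: subtract 2×row2 = (0, 1, 0, 6)

rank = 3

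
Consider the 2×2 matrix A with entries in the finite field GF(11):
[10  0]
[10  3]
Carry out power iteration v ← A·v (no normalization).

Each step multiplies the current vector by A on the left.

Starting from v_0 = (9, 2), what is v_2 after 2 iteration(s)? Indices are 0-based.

v_2 = (9, 0)

v_0 = (9, 2).
v_1 = A·v_0 = (2, 8).
v_2 = A·v_1 = (9, 0).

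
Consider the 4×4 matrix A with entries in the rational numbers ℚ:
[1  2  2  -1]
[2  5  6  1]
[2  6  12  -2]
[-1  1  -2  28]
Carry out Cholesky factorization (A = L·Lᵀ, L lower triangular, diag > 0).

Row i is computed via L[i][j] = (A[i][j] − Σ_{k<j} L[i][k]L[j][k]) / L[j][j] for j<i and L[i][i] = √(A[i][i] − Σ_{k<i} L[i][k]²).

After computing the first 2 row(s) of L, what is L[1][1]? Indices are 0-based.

L[1][1] = 1

Step 1: L[0][0] = √(1) = 1.
  L[1][0] = (2) / L[0][0] = 2.
Step 2: L[1][1] = √(1) = 1.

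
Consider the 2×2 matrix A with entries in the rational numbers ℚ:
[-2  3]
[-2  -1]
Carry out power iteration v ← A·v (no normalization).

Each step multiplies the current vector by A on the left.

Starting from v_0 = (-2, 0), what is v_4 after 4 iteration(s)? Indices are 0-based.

v_0 = (-2, 0).
v_1 = A·v_0 = (4, 4).
v_2 = A·v_1 = (4, -12).
v_3 = A·v_2 = (-44, 4).
v_4 = A·v_3 = (100, 84).

v_4 = (100, 84)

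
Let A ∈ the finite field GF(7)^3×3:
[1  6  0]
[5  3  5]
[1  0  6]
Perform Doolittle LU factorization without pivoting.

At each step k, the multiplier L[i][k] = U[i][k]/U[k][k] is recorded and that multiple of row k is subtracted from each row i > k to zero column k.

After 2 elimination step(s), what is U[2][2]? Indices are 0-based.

U[2][2] = 1

k=0: U[0][0]=1
  eliminate (1,0): mult=5, new row 1: (0, 1, 5); set L[1][0]=5
  eliminate (2,0): mult=1, new row 2: (0, 1, 6); set L[2][0]=1
k=1: U[1][1]=1
  eliminate (2,1): mult=1, new row 2: (0, 0, 1); set L[2][1]=1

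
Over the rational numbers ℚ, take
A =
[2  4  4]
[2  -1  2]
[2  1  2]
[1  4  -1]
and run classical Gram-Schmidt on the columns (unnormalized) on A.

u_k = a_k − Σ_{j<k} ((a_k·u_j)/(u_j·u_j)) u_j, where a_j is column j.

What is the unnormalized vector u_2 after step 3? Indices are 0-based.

u_2 = (278/149, -80/149, -56/149, -284/149)

Step 1: u_0 = a_0 = (2, 2, 2, 1).
Step 2: u_1 = a_1 − (12/13)·u_0 = (28/13, -37/13, -11/13, 40/13).
Step 3: u_2 = a_2 − (15/13)·u_0 − (-12/149)·u_1 = (278/149, -80/149, -56/149, -284/149).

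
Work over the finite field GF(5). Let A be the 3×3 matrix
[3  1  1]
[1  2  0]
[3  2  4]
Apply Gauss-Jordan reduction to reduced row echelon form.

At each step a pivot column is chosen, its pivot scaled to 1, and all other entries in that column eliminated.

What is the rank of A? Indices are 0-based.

[1] R0 /= 3  ⇒  (1, 2, 2)
     R1 -= 1·R0  ⇒  (0, 0, 3)
     R2 -= 3·R0  ⇒  (0, 1, 3)
[2] R1 <-> R2
[2] R1 /= 1  ⇒  (0, 1, 3)
     R0 -= 2·R1  ⇒  (1, 0, 1)
[3] R2 /= 3  ⇒  (0, 0, 1)
     R0 -= 1·R2  ⇒  (1, 0, 0)
     R1 -= 3·R2  ⇒  (0, 1, 0)

rank = 3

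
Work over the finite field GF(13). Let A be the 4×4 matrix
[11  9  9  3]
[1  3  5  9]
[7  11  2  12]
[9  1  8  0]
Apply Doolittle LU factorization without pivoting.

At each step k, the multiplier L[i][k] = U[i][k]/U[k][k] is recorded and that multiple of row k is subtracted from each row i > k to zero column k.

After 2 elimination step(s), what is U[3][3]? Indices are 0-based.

Step 1: pivot at (0,0) is 11.
  row1 ← row1 − (6)·row0  ⇒  L[1][0]=6, U row1=(0, 1, 3, 4)
  row2 ← row2 − (3)·row0  ⇒  L[2][0]=3, U row2=(0, 10, 1, 3)
  row3 ← row3 − (2)·row0  ⇒  L[3][0]=2, U row3=(0, 9, 3, 7)
Step 2: pivot at (1,1) is 1.
  row2 ← row2 − (10)·row1  ⇒  L[2][1]=10, U row2=(0, 0, 10, 2)
  row3 ← row3 − (9)·row1  ⇒  L[3][1]=9, U row3=(0, 0, 2, 10)

U[3][3] = 10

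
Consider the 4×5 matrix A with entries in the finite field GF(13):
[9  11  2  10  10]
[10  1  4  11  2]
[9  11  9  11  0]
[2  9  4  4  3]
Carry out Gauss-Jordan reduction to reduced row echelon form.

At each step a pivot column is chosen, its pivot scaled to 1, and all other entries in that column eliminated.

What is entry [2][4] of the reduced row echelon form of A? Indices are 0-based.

[1] R0 /= 9  ⇒  (1, 7, 6, 4, 4)
     R1 -= 10·R0  ⇒  (0, 9, 9, 10, 1)
     R2 -= 9·R0  ⇒  (0, 0, 7, 1, 3)
     R3 -= 2·R0  ⇒  (0, 8, 5, 9, 8)
[2] R1 /= 9  ⇒  (0, 1, 1, 4, 3)
     R0 -= 7·R1  ⇒  (1, 0, 12, 2, 9)
     R3 -= 8·R1  ⇒  (0, 0, 10, 3, 10)
[3] R2 /= 7  ⇒  (0, 0, 1, 2, 6)
     R0 -= 12·R2  ⇒  (1, 0, 0, 4, 2)
     R1 -= 1·R2  ⇒  (0, 1, 0, 2, 10)
     R3 -= 10·R2  ⇒  (0, 0, 0, 9, 2)
[4] R3 /= 9  ⇒  (0, 0, 0, 1, 6)
     R0 -= 4·R3  ⇒  (1, 0, 0, 0, 4)
     R1 -= 2·R3  ⇒  (0, 1, 0, 0, 11)
     R2 -= 2·R3  ⇒  (0, 0, 1, 0, 7)

M[2][4] = 7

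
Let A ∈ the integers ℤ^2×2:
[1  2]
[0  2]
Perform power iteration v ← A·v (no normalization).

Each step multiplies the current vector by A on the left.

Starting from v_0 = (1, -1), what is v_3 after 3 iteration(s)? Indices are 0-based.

v_3 = (-13, -8)

v_0 = (1, -1).
v_1 = A·v_0 = (-1, -2).
v_2 = A·v_1 = (-5, -4).
v_3 = A·v_2 = (-13, -8).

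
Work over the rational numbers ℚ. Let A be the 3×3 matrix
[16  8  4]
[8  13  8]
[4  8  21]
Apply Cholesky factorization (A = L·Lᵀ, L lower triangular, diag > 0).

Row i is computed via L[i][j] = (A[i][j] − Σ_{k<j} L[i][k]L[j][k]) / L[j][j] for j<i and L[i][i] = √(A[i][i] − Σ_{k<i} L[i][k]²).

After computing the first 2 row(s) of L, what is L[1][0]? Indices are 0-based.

Step 1: L[0][0] = √(16) = 4.
  L[1][0] = (8) / L[0][0] = 2.
Step 2: L[1][1] = √(9) = 3.

L[1][0] = 2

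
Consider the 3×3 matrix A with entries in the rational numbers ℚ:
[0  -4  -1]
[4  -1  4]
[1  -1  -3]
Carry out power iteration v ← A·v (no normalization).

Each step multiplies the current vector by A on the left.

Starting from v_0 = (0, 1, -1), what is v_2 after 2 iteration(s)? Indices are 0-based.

v_2 = (18, 1, -4)

v_0 = (0, 1, -1).
v_1 = A·v_0 = (-3, -5, 2).
v_2 = A·v_1 = (18, 1, -4).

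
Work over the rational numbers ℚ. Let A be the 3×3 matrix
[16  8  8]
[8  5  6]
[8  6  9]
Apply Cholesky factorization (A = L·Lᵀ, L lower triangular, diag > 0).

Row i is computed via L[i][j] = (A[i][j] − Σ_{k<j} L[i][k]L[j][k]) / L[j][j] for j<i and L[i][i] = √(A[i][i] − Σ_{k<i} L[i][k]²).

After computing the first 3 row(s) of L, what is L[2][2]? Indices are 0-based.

L[2][2] = 1

Step 1: L[0][0] = √(16) = 4.
  L[1][0] = (8) / L[0][0] = 2.
Step 2: L[1][1] = √(1) = 1.
  L[2][0] = (8) / L[0][0] = 2.
  L[2][1] = (2) / L[1][1] = 2.
Step 3: L[2][2] = √(1) = 1.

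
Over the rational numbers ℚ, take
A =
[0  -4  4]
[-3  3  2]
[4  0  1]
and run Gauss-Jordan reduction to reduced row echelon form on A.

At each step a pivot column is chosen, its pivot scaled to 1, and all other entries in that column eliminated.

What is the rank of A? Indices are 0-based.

pivot(0,0): swap R0↔R1
pivot(0,0)=-3: scale R0 → (1, -1, -2/3)
  clear (2,0): R2 −= (4)R0 → (0, 4, 11/3)
pivot(1,1)=-4: scale R1 → (0, 1, -1)
  clear (0,1): R0 −= (-1)R1 → (1, 0, -5/3)
  clear (2,1): R2 −= (4)R1 → (0, 0, 23/3)
pivot(2,2)=23/3: scale R2 → (0, 0, 1)
  clear (0,2): R0 −= (-5/3)R2 → (1, 0, 0)
  clear (1,2): R1 −= (-1)R2 → (0, 1, 0)

rank = 3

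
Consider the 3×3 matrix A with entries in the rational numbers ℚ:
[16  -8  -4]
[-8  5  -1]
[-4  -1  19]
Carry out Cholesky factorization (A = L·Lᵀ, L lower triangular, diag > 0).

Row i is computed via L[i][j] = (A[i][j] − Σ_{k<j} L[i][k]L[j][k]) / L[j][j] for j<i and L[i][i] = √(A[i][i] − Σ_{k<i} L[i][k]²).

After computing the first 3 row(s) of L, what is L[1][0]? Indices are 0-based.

L[1][0] = -2

Step 1: L[0][0] = √(16) = 4.
  L[1][0] = (-8) / L[0][0] = -2.
Step 2: L[1][1] = √(1) = 1.
  L[2][0] = (-4) / L[0][0] = -1.
  L[2][1] = (-3) / L[1][1] = -3.
Step 3: L[2][2] = √(9) = 3.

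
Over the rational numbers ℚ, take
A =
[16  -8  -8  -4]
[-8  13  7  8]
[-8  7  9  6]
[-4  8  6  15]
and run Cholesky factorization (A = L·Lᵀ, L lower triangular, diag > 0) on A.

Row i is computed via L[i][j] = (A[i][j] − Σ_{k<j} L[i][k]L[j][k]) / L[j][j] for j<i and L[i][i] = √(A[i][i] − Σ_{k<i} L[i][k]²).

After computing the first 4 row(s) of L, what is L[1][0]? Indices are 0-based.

L[1][0] = -2

Step 1: L[0][0] = √(16) = 4.
  L[1][0] = (-8) / L[0][0] = -2.
Step 2: L[1][1] = √(9) = 3.
  L[2][0] = (-8) / L[0][0] = -2.
  L[2][1] = (3) / L[1][1] = 1.
Step 3: L[2][2] = √(4) = 2.
  L[3][0] = (-4) / L[0][0] = -1.
  L[3][1] = (6) / L[1][1] = 2.
  L[3][2] = (2) / L[2][2] = 1.
Step 4: L[3][3] = √(9) = 3.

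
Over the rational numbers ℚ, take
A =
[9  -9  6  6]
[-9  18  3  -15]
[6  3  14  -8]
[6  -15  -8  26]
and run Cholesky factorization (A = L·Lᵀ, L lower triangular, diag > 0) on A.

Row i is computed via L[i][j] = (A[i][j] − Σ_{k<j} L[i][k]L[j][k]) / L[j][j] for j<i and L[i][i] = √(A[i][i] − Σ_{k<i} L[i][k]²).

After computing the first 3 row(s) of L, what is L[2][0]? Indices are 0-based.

Step 1: L[0][0] = √(9) = 3.
  L[1][0] = (-9) / L[0][0] = -3.
Step 2: L[1][1] = √(9) = 3.
  L[2][0] = (6) / L[0][0] = 2.
  L[2][1] = (9) / L[1][1] = 3.
Step 3: L[2][2] = √(1) = 1.

L[2][0] = 2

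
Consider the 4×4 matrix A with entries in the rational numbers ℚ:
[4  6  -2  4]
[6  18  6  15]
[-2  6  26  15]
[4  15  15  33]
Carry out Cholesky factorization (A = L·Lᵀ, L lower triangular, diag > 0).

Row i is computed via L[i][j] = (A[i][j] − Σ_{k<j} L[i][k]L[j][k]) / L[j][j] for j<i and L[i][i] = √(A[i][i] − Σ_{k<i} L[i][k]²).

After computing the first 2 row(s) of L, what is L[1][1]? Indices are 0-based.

Step 1: L[0][0] = √(4) = 2.
  L[1][0] = (6) / L[0][0] = 3.
Step 2: L[1][1] = √(9) = 3.

L[1][1] = 3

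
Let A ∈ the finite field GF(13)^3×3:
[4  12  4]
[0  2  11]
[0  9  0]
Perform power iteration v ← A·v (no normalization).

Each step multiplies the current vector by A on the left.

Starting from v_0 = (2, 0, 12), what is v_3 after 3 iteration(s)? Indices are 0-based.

v_3 = (7, 11, 10)

v_0 = (2, 0, 12).
v_1 = A·v_0 = (4, 2, 0).
v_2 = A·v_1 = (1, 4, 5).
v_3 = A·v_2 = (7, 11, 10).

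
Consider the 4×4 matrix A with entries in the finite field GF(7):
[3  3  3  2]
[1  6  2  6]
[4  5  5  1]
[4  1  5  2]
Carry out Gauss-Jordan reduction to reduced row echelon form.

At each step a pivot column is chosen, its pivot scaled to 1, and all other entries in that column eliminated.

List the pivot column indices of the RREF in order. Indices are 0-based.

step 1: normalize row 0 (÷3) = (1, 1, 1, 3)
  row 1: subtract 1×row0 = (0, 5, 1, 3)
  row 2: subtract 4×row0 = (0, 1, 1, 3)
  row 3: subtract 4×row0 = (0, 4, 1, 4)
step 2: normalize row 1 (÷5) = (0, 1, 3, 2)
  row 0: subtract 1×row1 = (1, 0, 5, 1)
  row 2: subtract 1×row1 = (0, 0, 5, 1)
  row 3: subtract 4×row1 = (0, 0, 3, 3)
step 3: normalize row 2 (÷5) = (0, 0, 1, 3)
  row 0: subtract 5×row2 = (1, 0, 0, 0)
  row 1: subtract 3×row2 = (0, 1, 0, 0)
  row 3: subtract 3×row2 = (0, 0, 0, 1)
step 4: normalize row 3 (÷1) = (0, 0, 0, 1)
  row 2: subtract 3×row3 = (0, 0, 1, 0)

pivot columns: 0, 1, 2, 3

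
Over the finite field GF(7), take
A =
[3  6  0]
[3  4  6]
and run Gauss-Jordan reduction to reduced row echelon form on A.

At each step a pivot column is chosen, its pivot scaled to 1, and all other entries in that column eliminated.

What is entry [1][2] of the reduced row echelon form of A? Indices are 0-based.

pivot(0,0)=3: scale R0 → (1, 2, 0)
  clear (1,0): R1 −= (3)R0 → (0, 5, 6)
pivot(1,1)=5: scale R1 → (0, 1, 4)
  clear (0,1): R0 −= (2)R1 → (1, 0, 6)

M[1][2] = 4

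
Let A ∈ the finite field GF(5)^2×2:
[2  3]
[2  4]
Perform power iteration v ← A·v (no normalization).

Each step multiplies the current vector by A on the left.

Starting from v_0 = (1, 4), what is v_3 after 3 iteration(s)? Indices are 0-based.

v_3 = (4, 4)

v_0 = (1, 4).
v_1 = A·v_0 = (4, 3).
v_2 = A·v_1 = (2, 0).
v_3 = A·v_2 = (4, 4).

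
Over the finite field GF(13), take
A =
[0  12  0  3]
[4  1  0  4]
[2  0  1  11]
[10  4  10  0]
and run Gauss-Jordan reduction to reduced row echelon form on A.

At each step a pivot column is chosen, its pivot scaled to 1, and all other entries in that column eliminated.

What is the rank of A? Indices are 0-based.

pivot(0,0): swap R0↔R1
pivot(0,0)=4: scale R0 → (1, 10, 0, 1)
  clear (2,0): R2 −= (2)R0 → (0, 6, 1, 9)
  clear (3,0): R3 −= (10)R0 → (0, 8, 10, 3)
pivot(1,1)=12: scale R1 → (0, 1, 0, 10)
  clear (0,1): R0 −= (10)R1 → (1, 0, 0, 5)
  clear (2,1): R2 −= (6)R1 → (0, 0, 1, 1)
  clear (3,1): R3 −= (8)R1 → (0, 0, 10, 1)
pivot(2,2)=1: scale R2 → (0, 0, 1, 1)
  clear (3,2): R3 −= (10)R2 → (0, 0, 0, 4)
pivot(3,3)=4: scale R3 → (0, 0, 0, 1)
  clear (0,3): R0 −= (5)R3 → (1, 0, 0, 0)
  clear (1,3): R1 −= (10)R3 → (0, 1, 0, 0)
  clear (2,3): R2 −= (1)R3 → (0, 0, 1, 0)

rank = 4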